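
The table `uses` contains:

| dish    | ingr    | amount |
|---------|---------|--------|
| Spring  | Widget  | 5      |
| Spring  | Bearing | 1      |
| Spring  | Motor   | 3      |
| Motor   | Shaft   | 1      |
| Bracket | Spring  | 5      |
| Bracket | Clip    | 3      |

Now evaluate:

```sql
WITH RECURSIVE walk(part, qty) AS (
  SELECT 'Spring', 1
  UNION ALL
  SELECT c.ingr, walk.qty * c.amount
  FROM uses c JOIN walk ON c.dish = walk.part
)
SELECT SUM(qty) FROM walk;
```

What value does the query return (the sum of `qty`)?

Base: (Spring, qty=1).
Iteration 1: components of {Spring} -> Bearing = 1*1 = 1, Motor = 1*3 = 3, Widget = 1*5 = 5.
Iteration 2: components of {Bearing,Motor,Widget} -> Shaft = 3*1 = 3.
Iteration 3: no further components; recursion stops.
SUM(qty) = 1 + 3 + 1 + 5 + 3 = 13.

13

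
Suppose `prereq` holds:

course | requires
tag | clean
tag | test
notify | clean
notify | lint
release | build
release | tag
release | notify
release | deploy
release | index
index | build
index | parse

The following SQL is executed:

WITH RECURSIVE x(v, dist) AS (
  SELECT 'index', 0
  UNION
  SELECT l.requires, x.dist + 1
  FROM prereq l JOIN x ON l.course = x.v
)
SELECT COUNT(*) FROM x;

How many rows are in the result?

3

Base: (index, dist=0).
Iteration 1: edges from {index} -> (build, dist=1), (parse, dist=1).
Iteration 2: no outgoing edges from {build,parse}; recursion stops.
Total rows emitted: 3.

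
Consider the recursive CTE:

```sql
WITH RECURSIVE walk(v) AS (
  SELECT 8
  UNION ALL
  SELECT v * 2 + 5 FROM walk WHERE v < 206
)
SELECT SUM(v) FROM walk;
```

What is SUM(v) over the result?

Base: v=8.
Iteration 1: 8 < 206 holds -> v = 8 * 2 + 5 = 21.
Iteration 2: 21 < 206 holds -> v = 21 * 2 + 5 = 47.
Iteration 3: 47 < 206 holds -> v = 47 * 2 + 5 = 99.
Iteration 4: 99 < 206 holds -> v = 99 * 2 + 5 = 203.
Iteration 5: 203 < 206 holds -> v = 203 * 2 + 5 = 411.
Iteration 6: 411 < 206 fails; recursion stops.
SUM(v) = 8 + 21 + 47 + 99 + 203 + 411 = 789.

789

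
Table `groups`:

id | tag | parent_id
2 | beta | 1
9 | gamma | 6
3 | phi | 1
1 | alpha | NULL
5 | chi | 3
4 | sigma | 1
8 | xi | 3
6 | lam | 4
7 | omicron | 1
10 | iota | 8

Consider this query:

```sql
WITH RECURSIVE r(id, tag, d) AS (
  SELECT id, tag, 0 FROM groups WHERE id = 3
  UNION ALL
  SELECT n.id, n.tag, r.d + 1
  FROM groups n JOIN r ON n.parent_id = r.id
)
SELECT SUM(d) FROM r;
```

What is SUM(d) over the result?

Base: id=3 (phi) at d 0.
Iteration 1: rows with parent_id in {3} -> chi (id 5, d 1), xi (id 8, d 1).
Iteration 2: rows with parent_id in {5,8} -> iota (id 10, d 2).
Iteration 3: no rows with parent_id in {10}; recursion stops.
SUM(d) = 0 + 1 + 1 + 2 = 4.

4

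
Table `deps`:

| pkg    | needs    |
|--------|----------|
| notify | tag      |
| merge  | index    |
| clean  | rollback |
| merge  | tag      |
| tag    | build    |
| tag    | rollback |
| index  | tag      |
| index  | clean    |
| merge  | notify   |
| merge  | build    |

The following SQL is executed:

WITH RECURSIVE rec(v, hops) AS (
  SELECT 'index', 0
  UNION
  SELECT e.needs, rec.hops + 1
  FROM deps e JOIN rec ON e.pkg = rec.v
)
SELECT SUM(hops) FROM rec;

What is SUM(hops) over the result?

6

Base: (index, hops=0).
Iteration 1: edges from {index} -> (clean, hops=1), (tag, hops=1).
Iteration 2: edges from {clean,tag} -> (build, hops=2), (rollback, hops=2). [UNION drops 1 duplicate row(s)]
Iteration 3: no outgoing edges from {build,rollback}; recursion stops.
SUM(hops) = 0 + 1 + 1 + 2 + 2 = 6.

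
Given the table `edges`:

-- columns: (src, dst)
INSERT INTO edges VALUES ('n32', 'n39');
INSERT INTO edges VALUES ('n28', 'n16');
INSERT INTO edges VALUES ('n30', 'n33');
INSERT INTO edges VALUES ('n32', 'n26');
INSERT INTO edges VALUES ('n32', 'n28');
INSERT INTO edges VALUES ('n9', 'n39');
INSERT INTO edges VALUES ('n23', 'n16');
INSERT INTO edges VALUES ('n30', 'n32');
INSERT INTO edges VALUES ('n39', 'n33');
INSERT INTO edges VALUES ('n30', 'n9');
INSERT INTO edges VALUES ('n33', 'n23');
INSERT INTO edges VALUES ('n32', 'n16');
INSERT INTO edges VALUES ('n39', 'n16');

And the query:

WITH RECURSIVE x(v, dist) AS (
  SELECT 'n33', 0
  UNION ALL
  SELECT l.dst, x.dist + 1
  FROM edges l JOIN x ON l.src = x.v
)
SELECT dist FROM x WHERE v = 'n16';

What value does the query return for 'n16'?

Base: (n33, dist=0).
Iteration 1: edges from {n33} -> (n23, dist=1).
Iteration 2: edges from {n23} -> (n16, dist=2).
Iteration 3: no outgoing edges from {n16}; recursion stops.

2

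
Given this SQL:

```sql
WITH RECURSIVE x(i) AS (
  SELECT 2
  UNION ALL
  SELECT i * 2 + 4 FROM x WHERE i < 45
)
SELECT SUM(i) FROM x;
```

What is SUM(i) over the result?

166

Base: i=2.
Iteration 1: 2 < 45 holds -> i = 2 * 2 + 4 = 8.
Iteration 2: 8 < 45 holds -> i = 8 * 2 + 4 = 20.
Iteration 3: 20 < 45 holds -> i = 20 * 2 + 4 = 44.
Iteration 4: 44 < 45 holds -> i = 44 * 2 + 4 = 92.
Iteration 5: 92 < 45 fails; recursion stops.
SUM(i) = 2 + 8 + 20 + 44 + 92 = 166.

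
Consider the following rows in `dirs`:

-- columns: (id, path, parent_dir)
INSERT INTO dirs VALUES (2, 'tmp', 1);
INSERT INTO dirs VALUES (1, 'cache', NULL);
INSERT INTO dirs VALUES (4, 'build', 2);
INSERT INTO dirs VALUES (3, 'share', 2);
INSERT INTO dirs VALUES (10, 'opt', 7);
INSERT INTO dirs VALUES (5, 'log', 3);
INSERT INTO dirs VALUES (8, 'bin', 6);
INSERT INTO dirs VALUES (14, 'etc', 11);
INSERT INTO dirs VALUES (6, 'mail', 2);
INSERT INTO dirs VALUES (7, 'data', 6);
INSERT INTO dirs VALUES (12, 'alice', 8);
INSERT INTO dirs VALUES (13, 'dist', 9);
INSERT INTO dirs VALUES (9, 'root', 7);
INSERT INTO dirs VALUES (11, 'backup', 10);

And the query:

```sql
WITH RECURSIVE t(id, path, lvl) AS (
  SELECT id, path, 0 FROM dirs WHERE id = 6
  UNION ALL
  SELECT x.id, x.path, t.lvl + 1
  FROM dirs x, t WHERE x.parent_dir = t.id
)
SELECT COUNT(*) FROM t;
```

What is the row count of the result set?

9

Base: id=6 (mail) at lvl 0.
Iteration 1: rows with parent_dir in {6} -> data (id 7, lvl 1), bin (id 8, lvl 1).
Iteration 2: rows with parent_dir in {7,8} -> root (id 9, lvl 2), opt (id 10, lvl 2), alice (id 12, lvl 2).
Iteration 3: rows with parent_dir in {9,10,12} -> backup (id 11, lvl 3), dist (id 13, lvl 3).
Iteration 4: rows with parent_dir in {11,13} -> etc (id 14, lvl 4).
Iteration 5: no rows with parent_dir in {14}; recursion stops.
Total rows emitted: 9.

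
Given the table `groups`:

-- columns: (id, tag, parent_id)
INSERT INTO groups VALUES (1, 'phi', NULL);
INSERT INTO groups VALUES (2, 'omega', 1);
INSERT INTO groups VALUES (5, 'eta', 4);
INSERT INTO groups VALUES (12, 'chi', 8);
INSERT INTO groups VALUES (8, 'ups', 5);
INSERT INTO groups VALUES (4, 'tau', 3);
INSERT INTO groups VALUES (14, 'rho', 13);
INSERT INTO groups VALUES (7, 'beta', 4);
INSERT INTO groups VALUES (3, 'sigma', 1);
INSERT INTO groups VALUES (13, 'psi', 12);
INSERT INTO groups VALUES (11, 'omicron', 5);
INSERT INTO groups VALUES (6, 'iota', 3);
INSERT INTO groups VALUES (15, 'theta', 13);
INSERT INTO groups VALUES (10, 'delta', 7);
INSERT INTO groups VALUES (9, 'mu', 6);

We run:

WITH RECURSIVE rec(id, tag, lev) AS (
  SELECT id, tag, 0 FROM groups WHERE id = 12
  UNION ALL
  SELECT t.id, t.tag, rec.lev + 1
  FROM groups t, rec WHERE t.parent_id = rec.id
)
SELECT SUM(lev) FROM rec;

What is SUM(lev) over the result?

5

Base: id=12 (chi) at lev 0.
Iteration 1: rows with parent_id in {12} -> psi (id 13, lev 1).
Iteration 2: rows with parent_id in {13} -> rho (id 14, lev 2), theta (id 15, lev 2).
Iteration 3: no rows with parent_id in {14,15}; recursion stops.
SUM(lev) = 0 + 1 + 2 + 2 = 5.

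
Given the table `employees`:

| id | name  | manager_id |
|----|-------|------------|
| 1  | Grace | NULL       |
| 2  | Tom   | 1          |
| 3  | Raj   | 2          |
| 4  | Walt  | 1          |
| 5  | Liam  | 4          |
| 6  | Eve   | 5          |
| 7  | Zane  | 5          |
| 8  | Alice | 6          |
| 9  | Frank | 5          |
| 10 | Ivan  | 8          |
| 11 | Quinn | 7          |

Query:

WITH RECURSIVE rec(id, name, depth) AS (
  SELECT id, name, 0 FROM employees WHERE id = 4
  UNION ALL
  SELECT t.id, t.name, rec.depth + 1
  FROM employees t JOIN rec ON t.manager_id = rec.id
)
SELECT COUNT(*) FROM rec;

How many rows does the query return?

8

Base: id=4 (Walt) at depth 0.
Iteration 1: rows with manager_id in {4} -> Liam (id 5, depth 1).
Iteration 2: rows with manager_id in {5} -> Eve (id 6, depth 2), Zane (id 7, depth 2), Frank (id 9, depth 2).
Iteration 3: rows with manager_id in {6,7,9} -> Alice (id 8, depth 3), Quinn (id 11, depth 3).
Iteration 4: rows with manager_id in {8,11} -> Ivan (id 10, depth 4).
Iteration 5: no rows with manager_id in {10}; recursion stops.
Total rows emitted: 8.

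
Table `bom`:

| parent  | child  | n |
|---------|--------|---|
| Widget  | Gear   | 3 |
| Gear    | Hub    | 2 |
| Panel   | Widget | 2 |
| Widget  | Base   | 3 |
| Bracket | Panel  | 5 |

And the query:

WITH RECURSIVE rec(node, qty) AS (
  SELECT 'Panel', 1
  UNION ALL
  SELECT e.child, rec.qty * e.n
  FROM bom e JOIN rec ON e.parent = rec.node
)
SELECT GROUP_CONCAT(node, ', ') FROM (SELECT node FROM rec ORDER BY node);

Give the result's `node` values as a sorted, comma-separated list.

Base: (Panel, qty=1).
Iteration 1: components of {Panel} -> Widget = 1*2 = 2.
Iteration 2: components of {Widget} -> Base = 2*3 = 6, Gear = 2*3 = 6.
Iteration 3: components of {Base,Gear} -> Hub = 6*2 = 12.
Iteration 4: no further components; recursion stops.

Base, Gear, Hub, Panel, Widget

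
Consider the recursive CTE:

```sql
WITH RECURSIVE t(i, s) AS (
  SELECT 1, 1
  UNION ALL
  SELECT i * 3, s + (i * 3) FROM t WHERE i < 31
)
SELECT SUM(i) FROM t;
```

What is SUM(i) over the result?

121

Base: i=1, s=1.
Iteration 1: 1 < 31 holds -> i = 1 * 3 = 3, s = 1 + 3 = 4.
Iteration 2: 3 < 31 holds -> i = 3 * 3 = 9, s = 4 + 9 = 13.
Iteration 3: 9 < 31 holds -> i = 9 * 3 = 27, s = 13 + 27 = 40.
Iteration 4: 27 < 31 holds -> i = 27 * 3 = 81, s = 40 + 81 = 121.
Iteration 5: 81 < 31 fails; recursion stops.
SUM(i) = 1 + 3 + 9 + 27 + 81 = 121.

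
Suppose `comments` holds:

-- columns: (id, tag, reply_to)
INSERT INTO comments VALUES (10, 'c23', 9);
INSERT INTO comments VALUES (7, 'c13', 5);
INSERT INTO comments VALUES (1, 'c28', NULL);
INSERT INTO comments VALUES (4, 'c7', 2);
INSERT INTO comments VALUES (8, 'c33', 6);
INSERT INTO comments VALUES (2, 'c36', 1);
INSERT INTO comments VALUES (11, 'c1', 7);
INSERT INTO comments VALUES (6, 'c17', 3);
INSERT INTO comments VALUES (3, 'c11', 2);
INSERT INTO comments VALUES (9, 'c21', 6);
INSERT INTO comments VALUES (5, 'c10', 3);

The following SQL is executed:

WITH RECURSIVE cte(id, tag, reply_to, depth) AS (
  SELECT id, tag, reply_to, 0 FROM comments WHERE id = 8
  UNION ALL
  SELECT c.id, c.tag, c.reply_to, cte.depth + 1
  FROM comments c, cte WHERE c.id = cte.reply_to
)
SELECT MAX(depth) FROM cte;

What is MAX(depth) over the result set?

Base: id=8 (c33), reply_to=6, depth 0.
Iteration 1: join on id=6 -> c17 (id 6, reply_to=3, depth 1).
Iteration 2: join on id=3 -> c11 (id 3, reply_to=2, depth 2).
Iteration 3: join on id=2 -> c36 (id 2, reply_to=1, depth 3).
Iteration 4: join on id=1 -> c28 (id 1, reply_to=NULL, depth 4).
Iteration 5: reply_to is NULL; no match; recursion stops.
depth values: 0, 1, 2, 3, 4; the maximum is 4.

4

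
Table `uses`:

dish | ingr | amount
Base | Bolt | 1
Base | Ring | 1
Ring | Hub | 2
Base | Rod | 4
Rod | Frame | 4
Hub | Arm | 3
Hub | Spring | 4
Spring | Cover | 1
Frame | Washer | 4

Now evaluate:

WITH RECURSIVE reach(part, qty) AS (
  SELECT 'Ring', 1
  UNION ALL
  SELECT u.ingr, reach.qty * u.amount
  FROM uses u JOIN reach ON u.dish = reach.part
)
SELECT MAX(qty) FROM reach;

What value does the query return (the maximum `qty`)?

8

Base: (Ring, qty=1).
Iteration 1: components of {Ring} -> Hub = 1*2 = 2.
Iteration 2: components of {Hub} -> Arm = 2*3 = 6, Spring = 2*4 = 8.
Iteration 3: components of {Arm,Spring} -> Cover = 8*1 = 8.
Iteration 4: no further components; recursion stops.
qty values: 1, 2, 6, 8, 8; the maximum is 8.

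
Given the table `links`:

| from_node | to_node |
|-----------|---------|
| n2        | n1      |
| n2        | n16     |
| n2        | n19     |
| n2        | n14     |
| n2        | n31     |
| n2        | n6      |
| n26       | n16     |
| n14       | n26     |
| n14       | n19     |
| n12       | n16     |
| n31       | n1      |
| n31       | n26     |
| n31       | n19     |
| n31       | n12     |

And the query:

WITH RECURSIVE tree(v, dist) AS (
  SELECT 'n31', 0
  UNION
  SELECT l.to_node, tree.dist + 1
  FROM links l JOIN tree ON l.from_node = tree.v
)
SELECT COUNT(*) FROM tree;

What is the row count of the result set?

Base: (n31, dist=0).
Iteration 1: edges from {n31} -> (n1, dist=1), (n12, dist=1), (n19, dist=1), (n26, dist=1).
Iteration 2: edges from {n1,n12,n19,n26} -> (n16, dist=2). [UNION drops 1 duplicate row(s)]
Iteration 3: no outgoing edges from {n16}; recursion stops.
Total rows emitted: 6.

6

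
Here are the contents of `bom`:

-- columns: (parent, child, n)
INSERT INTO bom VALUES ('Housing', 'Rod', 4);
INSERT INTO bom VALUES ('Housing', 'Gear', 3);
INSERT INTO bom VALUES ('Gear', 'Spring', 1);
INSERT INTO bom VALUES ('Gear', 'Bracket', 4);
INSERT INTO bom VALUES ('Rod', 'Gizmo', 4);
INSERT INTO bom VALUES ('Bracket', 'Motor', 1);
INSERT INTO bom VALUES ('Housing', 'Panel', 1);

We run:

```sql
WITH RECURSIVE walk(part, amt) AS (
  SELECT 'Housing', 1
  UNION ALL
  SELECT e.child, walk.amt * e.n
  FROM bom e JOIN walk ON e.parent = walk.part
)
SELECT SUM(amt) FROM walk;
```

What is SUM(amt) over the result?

52

Base: (Housing, amt=1).
Iteration 1: components of {Housing} -> Gear = 1*3 = 3, Panel = 1*1 = 1, Rod = 1*4 = 4.
Iteration 2: components of {Gear,Panel,Rod} -> Bracket = 3*4 = 12, Gizmo = 4*4 = 16, Spring = 3*1 = 3.
Iteration 3: components of {Bracket,Gizmo,Spring} -> Motor = 12*1 = 12.
Iteration 4: no further components; recursion stops.
SUM(amt) = 1 + 4 + 3 + 1 + 16 + 3 + 12 + 12 = 52.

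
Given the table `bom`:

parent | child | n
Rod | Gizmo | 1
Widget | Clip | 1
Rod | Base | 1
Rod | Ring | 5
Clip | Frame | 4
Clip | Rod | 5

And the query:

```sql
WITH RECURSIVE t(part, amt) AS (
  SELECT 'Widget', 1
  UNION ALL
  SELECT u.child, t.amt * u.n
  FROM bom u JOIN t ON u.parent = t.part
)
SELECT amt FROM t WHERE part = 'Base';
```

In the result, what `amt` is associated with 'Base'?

Base: (Widget, amt=1).
Iteration 1: components of {Widget} -> Clip = 1*1 = 1.
Iteration 2: components of {Clip} -> Frame = 1*4 = 4, Rod = 1*5 = 5.
Iteration 3: components of {Frame,Rod} -> Base = 5*1 = 5, Gizmo = 5*1 = 5, Ring = 5*5 = 25.
Iteration 4: no further components; recursion stops.

5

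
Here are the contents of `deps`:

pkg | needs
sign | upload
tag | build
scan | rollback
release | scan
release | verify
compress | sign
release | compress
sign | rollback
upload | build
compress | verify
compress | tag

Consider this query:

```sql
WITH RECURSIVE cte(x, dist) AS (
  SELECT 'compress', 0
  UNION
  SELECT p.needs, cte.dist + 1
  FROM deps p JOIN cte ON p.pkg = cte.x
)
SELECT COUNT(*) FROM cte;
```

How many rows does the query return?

Base: (compress, dist=0).
Iteration 1: edges from {compress} -> (sign, dist=1), (tag, dist=1), (verify, dist=1).
Iteration 2: edges from {sign,tag,verify} -> (build, dist=2), (rollback, dist=2), (upload, dist=2).
Iteration 3: edges from {build,rollback,upload} -> (build, dist=3).
Iteration 4: no outgoing edges from {build}; recursion stops.
Total rows emitted: 8.

8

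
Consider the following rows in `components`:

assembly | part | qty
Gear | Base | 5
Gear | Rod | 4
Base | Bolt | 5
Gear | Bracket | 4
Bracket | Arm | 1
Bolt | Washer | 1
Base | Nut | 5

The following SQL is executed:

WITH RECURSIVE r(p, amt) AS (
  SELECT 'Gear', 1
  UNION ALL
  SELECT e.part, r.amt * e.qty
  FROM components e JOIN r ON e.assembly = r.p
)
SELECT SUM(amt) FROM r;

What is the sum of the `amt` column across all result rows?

Base: (Gear, amt=1).
Iteration 1: components of {Gear} -> Base = 1*5 = 5, Bracket = 1*4 = 4, Rod = 1*4 = 4.
Iteration 2: components of {Base,Bracket,Rod} -> Arm = 4*1 = 4, Bolt = 5*5 = 25, Nut = 5*5 = 25.
Iteration 3: components of {Arm,Bolt,Nut} -> Washer = 25*1 = 25.
Iteration 4: no further components; recursion stops.
SUM(amt) = 1 + 5 + 4 + 4 + 25 + 25 + 4 + 25 = 93.

93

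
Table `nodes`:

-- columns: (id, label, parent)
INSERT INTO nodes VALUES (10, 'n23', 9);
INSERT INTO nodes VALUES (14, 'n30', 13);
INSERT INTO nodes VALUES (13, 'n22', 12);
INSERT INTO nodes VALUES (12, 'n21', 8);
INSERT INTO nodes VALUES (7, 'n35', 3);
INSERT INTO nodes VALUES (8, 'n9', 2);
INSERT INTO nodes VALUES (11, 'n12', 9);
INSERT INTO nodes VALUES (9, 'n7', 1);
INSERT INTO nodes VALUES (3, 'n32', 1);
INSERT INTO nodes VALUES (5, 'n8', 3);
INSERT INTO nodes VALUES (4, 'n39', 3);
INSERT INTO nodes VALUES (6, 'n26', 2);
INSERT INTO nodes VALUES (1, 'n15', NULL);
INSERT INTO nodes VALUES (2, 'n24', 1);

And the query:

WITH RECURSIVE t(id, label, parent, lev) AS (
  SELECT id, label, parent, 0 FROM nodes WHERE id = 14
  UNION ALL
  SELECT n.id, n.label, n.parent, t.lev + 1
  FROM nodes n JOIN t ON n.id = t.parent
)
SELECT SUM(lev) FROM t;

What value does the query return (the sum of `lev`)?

Base: id=14 (n30), parent=13, lev 0.
Iteration 1: join on id=13 -> n22 (id 13, parent=12, lev 1).
Iteration 2: join on id=12 -> n21 (id 12, parent=8, lev 2).
Iteration 3: join on id=8 -> n9 (id 8, parent=2, lev 3).
Iteration 4: join on id=2 -> n24 (id 2, parent=1, lev 4).
Iteration 5: join on id=1 -> n15 (id 1, parent=NULL, lev 5).
Iteration 6: parent is NULL; no match; recursion stops.
SUM(lev) = 0 + 1 + 2 + 3 + 4 + 5 = 15.

15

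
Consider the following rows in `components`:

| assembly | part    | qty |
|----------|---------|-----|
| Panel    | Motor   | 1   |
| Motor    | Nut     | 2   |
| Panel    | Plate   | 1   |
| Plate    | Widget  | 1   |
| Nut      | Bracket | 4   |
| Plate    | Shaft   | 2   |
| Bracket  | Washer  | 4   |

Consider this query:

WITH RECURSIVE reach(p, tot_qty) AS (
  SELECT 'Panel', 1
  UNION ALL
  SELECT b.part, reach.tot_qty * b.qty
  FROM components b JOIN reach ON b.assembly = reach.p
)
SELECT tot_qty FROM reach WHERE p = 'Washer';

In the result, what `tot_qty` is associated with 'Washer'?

Base: (Panel, tot_qty=1).
Iteration 1: components of {Panel} -> Motor = 1*1 = 1, Plate = 1*1 = 1.
Iteration 2: components of {Motor,Plate} -> Nut = 1*2 = 2, Shaft = 1*2 = 2, Widget = 1*1 = 1.
Iteration 3: components of {Nut,Shaft,Widget} -> Bracket = 2*4 = 8.
Iteration 4: components of {Bracket} -> Washer = 8*4 = 32.
Iteration 5: no further components; recursion stops.

32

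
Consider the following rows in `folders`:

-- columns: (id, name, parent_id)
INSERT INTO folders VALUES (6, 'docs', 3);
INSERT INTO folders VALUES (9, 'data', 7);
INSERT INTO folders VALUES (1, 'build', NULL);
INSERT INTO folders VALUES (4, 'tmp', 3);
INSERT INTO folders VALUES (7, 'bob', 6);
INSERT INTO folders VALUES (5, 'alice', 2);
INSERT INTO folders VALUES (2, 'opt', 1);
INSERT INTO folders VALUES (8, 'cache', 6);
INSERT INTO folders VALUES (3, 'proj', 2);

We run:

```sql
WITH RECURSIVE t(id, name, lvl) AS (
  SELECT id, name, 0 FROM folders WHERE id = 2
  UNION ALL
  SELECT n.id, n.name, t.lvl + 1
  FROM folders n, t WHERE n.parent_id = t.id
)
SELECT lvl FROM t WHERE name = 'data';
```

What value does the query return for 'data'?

4

Base: id=2 (opt) at lvl 0.
Iteration 1: rows with parent_id in {2} -> proj (id 3, lvl 1), alice (id 5, lvl 1).
Iteration 2: rows with parent_id in {3,5} -> tmp (id 4, lvl 2), docs (id 6, lvl 2).
Iteration 3: rows with parent_id in {4,6} -> bob (id 7, lvl 3), cache (id 8, lvl 3).
Iteration 4: rows with parent_id in {7,8} -> data (id 9, lvl 4).
Iteration 5: no rows with parent_id in {9}; recursion stops.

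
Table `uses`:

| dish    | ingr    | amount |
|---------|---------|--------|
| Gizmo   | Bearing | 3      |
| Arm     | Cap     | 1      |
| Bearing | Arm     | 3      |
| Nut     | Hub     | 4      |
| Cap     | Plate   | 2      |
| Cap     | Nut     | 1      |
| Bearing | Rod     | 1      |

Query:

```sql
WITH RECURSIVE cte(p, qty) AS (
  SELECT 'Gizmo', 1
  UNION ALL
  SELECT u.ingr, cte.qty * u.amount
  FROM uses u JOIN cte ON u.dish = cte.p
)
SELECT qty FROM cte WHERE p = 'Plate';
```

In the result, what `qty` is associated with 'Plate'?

18

Base: (Gizmo, qty=1).
Iteration 1: components of {Gizmo} -> Bearing = 1*3 = 3.
Iteration 2: components of {Bearing} -> Arm = 3*3 = 9, Rod = 3*1 = 3.
Iteration 3: components of {Arm,Rod} -> Cap = 9*1 = 9.
Iteration 4: components of {Cap} -> Nut = 9*1 = 9, Plate = 9*2 = 18.
Iteration 5: components of {Nut,Plate} -> Hub = 9*4 = 36.
Iteration 6: no further components; recursion stops.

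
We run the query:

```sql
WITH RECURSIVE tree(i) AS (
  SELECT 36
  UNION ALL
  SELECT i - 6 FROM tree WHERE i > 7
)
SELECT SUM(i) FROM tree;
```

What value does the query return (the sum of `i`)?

126

Base: i=36.
Iteration 1: 36 > 7 holds -> i = 36 - 6 = 30.
Iteration 2: 30 > 7 holds -> i = 30 - 6 = 24.
Iteration 3: 24 > 7 holds -> i = 24 - 6 = 18.
Iteration 4: 18 > 7 holds -> i = 18 - 6 = 12.
Iteration 5: 12 > 7 holds -> i = 12 - 6 = 6.
Iteration 6: 6 > 7 fails; recursion stops.
SUM(i) = 36 + 30 + 24 + 18 + 12 + 6 = 126.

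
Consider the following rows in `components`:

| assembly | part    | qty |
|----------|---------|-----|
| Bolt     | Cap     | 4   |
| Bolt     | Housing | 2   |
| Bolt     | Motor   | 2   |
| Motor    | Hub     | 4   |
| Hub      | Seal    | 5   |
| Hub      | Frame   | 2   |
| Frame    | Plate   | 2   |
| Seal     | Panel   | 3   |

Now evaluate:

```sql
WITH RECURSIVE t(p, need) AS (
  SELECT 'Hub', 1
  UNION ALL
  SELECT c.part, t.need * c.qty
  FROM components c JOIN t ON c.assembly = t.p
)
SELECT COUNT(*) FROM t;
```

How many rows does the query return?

5

Base: (Hub, need=1).
Iteration 1: components of {Hub} -> Frame = 1*2 = 2, Seal = 1*5 = 5.
Iteration 2: components of {Frame,Seal} -> Panel = 5*3 = 15, Plate = 2*2 = 4.
Iteration 3: no further components; recursion stops.
Total rows emitted: 5.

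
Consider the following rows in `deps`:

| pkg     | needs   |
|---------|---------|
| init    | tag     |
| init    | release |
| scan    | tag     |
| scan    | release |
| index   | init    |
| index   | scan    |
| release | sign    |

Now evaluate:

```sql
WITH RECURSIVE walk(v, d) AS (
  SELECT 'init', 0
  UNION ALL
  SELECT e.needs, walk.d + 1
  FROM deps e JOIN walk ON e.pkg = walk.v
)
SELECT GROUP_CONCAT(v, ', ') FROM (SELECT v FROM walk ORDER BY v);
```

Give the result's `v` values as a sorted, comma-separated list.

Base: (init, d=0).
Iteration 1: edges from {init} -> (release, d=1), (tag, d=1).
Iteration 2: edges from {release,tag} -> (sign, d=2).
Iteration 3: no outgoing edges from {sign}; recursion stops.

init, release, sign, tag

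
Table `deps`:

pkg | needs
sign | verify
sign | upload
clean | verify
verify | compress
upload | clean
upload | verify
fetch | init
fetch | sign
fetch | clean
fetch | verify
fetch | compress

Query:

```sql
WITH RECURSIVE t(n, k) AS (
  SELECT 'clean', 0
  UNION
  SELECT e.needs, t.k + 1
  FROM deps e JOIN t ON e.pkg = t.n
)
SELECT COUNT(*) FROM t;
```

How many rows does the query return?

Base: (clean, k=0).
Iteration 1: edges from {clean} -> (verify, k=1).
Iteration 2: edges from {verify} -> (compress, k=2).
Iteration 3: no outgoing edges from {compress}; recursion stops.
Total rows emitted: 3.

3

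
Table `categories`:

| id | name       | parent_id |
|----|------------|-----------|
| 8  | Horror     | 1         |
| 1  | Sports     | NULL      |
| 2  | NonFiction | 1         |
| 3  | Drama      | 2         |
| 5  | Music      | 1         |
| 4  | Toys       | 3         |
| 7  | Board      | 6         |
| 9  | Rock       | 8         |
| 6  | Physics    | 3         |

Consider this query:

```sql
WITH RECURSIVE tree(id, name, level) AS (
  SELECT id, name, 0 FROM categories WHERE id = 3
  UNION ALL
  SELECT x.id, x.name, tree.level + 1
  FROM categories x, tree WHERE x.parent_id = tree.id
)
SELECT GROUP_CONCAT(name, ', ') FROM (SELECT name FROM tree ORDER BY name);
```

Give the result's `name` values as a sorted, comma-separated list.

Base: id=3 (Drama) at level 0.
Iteration 1: rows with parent_id in {3} -> Toys (id 4, level 1), Physics (id 6, level 1).
Iteration 2: rows with parent_id in {4,6} -> Board (id 7, level 2).
Iteration 3: no rows with parent_id in {7}; recursion stops.

Board, Drama, Physics, Toys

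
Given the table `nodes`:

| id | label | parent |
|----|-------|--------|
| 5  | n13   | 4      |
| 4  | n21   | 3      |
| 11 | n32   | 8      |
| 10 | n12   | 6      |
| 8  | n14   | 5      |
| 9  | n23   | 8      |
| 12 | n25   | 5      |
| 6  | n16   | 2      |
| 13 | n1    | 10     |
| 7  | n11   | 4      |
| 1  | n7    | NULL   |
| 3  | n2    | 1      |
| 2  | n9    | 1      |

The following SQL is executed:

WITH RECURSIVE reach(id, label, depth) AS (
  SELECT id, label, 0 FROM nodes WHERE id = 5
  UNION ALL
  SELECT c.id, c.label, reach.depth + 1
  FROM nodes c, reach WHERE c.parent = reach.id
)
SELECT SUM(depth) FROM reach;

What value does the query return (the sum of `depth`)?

Base: id=5 (n13) at depth 0.
Iteration 1: rows with parent in {5} -> n14 (id 8, depth 1), n25 (id 12, depth 1).
Iteration 2: rows with parent in {8,12} -> n23 (id 9, depth 2), n32 (id 11, depth 2).
Iteration 3: no rows with parent in {9,11}; recursion stops.
SUM(depth) = 0 + 1 + 1 + 2 + 2 = 6.

6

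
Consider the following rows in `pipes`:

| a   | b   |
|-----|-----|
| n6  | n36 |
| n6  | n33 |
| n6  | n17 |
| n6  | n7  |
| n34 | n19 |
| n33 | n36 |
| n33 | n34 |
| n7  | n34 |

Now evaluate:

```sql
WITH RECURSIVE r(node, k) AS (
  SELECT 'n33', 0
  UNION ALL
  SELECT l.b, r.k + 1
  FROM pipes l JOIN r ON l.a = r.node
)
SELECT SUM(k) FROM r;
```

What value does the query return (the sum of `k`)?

4

Base: (n33, k=0).
Iteration 1: edges from {n33} -> (n34, k=1), (n36, k=1).
Iteration 2: edges from {n34,n36} -> (n19, k=2).
Iteration 3: no outgoing edges from {n19}; recursion stops.
SUM(k) = 0 + 1 + 1 + 2 = 4.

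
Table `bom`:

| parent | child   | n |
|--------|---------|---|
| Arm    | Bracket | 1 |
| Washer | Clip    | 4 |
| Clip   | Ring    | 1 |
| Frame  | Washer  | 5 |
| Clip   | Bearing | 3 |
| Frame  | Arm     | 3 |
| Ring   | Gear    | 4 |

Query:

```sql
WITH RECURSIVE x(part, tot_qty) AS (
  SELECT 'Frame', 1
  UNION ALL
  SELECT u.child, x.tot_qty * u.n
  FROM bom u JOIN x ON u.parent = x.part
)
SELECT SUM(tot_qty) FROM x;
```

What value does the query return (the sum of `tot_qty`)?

192

Base: (Frame, tot_qty=1).
Iteration 1: components of {Frame} -> Arm = 1*3 = 3, Washer = 1*5 = 5.
Iteration 2: components of {Arm,Washer} -> Bracket = 3*1 = 3, Clip = 5*4 = 20.
Iteration 3: components of {Bracket,Clip} -> Bearing = 20*3 = 60, Ring = 20*1 = 20.
Iteration 4: components of {Bearing,Ring} -> Gear = 20*4 = 80.
Iteration 5: no further components; recursion stops.
SUM(tot_qty) = 1 + 5 + 3 + 20 + 3 + 20 + 60 + 80 = 192.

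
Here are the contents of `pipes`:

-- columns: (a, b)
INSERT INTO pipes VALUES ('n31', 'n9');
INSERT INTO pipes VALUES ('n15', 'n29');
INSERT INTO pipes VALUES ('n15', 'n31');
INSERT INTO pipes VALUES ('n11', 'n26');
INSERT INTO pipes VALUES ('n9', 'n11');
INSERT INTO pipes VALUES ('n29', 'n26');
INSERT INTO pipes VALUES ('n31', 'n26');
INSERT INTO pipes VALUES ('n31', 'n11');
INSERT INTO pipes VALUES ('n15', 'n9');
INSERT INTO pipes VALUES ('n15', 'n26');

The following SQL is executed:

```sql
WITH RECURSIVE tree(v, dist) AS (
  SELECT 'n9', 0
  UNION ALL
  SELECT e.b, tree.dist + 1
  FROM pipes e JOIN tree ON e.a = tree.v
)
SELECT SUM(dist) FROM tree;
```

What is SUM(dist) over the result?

Base: (n9, dist=0).
Iteration 1: edges from {n9} -> (n11, dist=1).
Iteration 2: edges from {n11} -> (n26, dist=2).
Iteration 3: no outgoing edges from {n26}; recursion stops.
SUM(dist) = 0 + 1 + 2 = 3.

3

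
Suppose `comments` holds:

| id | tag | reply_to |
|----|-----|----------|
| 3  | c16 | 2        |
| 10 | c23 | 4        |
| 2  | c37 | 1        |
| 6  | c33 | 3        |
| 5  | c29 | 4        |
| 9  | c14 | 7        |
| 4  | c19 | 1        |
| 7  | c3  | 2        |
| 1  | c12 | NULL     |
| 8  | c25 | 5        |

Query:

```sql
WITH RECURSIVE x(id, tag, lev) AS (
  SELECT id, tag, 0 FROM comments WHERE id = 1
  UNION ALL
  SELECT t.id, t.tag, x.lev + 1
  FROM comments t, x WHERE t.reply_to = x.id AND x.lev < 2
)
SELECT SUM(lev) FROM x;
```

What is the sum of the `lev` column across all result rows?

Base: id=1 (c12) at lev 0.
Iteration 1: rows with reply_to in {1} -> c37 (id 2, lev 1), c19 (id 4, lev 1).
Iteration 2: rows with reply_to in {2,4} -> c16 (id 3, lev 2), c29 (id 5, lev 2), c3 (id 7, lev 2), c23 (id 10, lev 2).
Iteration 3: lev < 2 fails for all current rows; recursion stops.
SUM(lev) = 0 + 1 + 1 + 2 + 2 + 2 + 2 = 10.

10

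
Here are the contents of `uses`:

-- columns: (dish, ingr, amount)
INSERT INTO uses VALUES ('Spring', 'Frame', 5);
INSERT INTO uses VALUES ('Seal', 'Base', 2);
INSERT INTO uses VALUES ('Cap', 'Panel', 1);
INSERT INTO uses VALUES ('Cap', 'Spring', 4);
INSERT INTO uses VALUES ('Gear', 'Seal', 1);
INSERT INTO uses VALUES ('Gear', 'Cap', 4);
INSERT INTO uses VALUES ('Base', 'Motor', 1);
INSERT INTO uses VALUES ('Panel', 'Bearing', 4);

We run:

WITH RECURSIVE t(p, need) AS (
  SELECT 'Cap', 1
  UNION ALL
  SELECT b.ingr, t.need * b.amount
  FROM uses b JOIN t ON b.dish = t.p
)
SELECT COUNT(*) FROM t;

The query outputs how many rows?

Base: (Cap, need=1).
Iteration 1: components of {Cap} -> Panel = 1*1 = 1, Spring = 1*4 = 4.
Iteration 2: components of {Panel,Spring} -> Bearing = 1*4 = 4, Frame = 4*5 = 20.
Iteration 3: no further components; recursion stops.
Total rows emitted: 5.

5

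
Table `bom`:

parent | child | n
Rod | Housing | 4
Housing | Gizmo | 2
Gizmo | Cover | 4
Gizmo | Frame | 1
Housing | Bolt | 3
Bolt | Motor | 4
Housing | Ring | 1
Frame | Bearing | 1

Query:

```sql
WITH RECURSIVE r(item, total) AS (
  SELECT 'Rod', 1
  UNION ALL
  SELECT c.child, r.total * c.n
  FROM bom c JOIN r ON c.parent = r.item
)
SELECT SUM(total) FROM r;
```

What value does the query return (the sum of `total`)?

Base: (Rod, total=1).
Iteration 1: components of {Rod} -> Housing = 1*4 = 4.
Iteration 2: components of {Housing} -> Bolt = 4*3 = 12, Gizmo = 4*2 = 8, Ring = 4*1 = 4.
Iteration 3: components of {Bolt,Gizmo,Ring} -> Cover = 8*4 = 32, Frame = 8*1 = 8, Motor = 12*4 = 48.
Iteration 4: components of {Cover,Frame,Motor} -> Bearing = 8*1 = 8.
Iteration 5: no further components; recursion stops.
SUM(total) = 1 + 4 + 8 + 12 + 4 + 32 + 8 + 48 + 8 = 125.

125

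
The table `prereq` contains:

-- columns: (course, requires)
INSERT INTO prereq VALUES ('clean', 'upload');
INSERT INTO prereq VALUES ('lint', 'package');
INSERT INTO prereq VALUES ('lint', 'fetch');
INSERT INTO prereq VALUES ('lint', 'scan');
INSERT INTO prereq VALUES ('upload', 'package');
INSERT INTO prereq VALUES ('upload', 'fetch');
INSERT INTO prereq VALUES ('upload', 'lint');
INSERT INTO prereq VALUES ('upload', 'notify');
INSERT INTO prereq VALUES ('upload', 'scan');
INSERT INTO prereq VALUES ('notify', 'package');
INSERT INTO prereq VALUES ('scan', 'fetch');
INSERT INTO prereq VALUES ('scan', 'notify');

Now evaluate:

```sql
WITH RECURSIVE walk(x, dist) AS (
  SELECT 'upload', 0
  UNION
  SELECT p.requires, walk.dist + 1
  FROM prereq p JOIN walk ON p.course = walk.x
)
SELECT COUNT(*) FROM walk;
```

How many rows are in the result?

Base: (upload, dist=0).
Iteration 1: edges from {upload} -> (fetch, dist=1), (lint, dist=1), (notify, dist=1), (package, dist=1), (scan, dist=1).
Iteration 2: edges from {fetch,lint,notify,package,scan} -> (fetch, dist=2), (notify, dist=2), (package, dist=2), (scan, dist=2). [UNION drops 2 duplicate row(s)]
Iteration 3: edges from {fetch,notify,package,scan} -> (fetch, dist=3), (notify, dist=3), (package, dist=3).
Iteration 4: edges from {fetch,notify,package} -> (package, dist=4).
Iteration 5: no outgoing edges from {package}; recursion stops.
Total rows emitted: 14.

14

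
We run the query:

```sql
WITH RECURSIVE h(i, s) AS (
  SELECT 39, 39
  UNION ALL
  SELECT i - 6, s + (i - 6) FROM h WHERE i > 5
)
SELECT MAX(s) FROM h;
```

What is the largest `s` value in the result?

147

Base: i=39, s=39.
Iteration 1: 39 > 5 holds -> i = 39 - 6 = 33, s = 39 + 33 = 72.
Iteration 2: 33 > 5 holds -> i = 33 - 6 = 27, s = 72 + 27 = 99.
Iteration 3: 27 > 5 holds -> i = 27 - 6 = 21, s = 99 + 21 = 120.
Iteration 4: 21 > 5 holds -> i = 21 - 6 = 15, s = 120 + 15 = 135.
Iteration 5: 15 > 5 holds -> i = 15 - 6 = 9, s = 135 + 9 = 144.
Iteration 6: 9 > 5 holds -> i = 9 - 6 = 3, s = 144 + 3 = 147.
Iteration 7: 3 > 5 fails; recursion stops.
s values: 39, 72, 99, 120, 135, 144, 147; the maximum is 147.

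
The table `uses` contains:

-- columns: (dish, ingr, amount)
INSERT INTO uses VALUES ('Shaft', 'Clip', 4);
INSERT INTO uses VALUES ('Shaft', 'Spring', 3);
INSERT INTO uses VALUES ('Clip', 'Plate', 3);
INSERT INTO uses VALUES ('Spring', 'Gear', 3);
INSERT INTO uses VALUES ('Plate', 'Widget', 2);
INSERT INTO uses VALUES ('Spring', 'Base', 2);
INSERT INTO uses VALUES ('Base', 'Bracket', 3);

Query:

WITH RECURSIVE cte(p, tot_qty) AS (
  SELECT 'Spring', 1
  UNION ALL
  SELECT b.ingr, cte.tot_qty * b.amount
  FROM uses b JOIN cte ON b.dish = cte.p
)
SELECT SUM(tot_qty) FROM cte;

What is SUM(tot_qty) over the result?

12

Base: (Spring, tot_qty=1).
Iteration 1: components of {Spring} -> Base = 1*2 = 2, Gear = 1*3 = 3.
Iteration 2: components of {Base,Gear} -> Bracket = 2*3 = 6.
Iteration 3: no further components; recursion stops.
SUM(tot_qty) = 1 + 3 + 2 + 6 = 12.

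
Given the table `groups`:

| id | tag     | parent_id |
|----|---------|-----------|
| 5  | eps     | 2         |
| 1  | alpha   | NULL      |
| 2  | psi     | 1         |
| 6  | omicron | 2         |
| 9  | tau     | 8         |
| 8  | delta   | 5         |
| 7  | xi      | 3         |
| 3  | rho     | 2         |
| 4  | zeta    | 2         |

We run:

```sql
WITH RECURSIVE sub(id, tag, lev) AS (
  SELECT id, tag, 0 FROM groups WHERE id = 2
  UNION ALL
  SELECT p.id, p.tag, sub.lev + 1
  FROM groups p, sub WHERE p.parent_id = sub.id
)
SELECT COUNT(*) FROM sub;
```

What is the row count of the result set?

8

Base: id=2 (psi) at lev 0.
Iteration 1: rows with parent_id in {2} -> rho (id 3, lev 1), zeta (id 4, lev 1), eps (id 5, lev 1), omicron (id 6, lev 1).
Iteration 2: rows with parent_id in {3,4,5,6} -> xi (id 7, lev 2), delta (id 8, lev 2).
Iteration 3: rows with parent_id in {7,8} -> tau (id 9, lev 3).
Iteration 4: no rows with parent_id in {9}; recursion stops.
Total rows emitted: 8.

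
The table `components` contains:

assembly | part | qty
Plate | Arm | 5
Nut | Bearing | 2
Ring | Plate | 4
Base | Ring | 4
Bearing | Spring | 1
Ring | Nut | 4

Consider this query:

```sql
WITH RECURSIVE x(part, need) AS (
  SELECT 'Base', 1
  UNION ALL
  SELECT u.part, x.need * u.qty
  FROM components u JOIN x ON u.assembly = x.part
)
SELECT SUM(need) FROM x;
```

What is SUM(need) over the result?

Base: (Base, need=1).
Iteration 1: components of {Base} -> Ring = 1*4 = 4.
Iteration 2: components of {Ring} -> Nut = 4*4 = 16, Plate = 4*4 = 16.
Iteration 3: components of {Nut,Plate} -> Arm = 16*5 = 80, Bearing = 16*2 = 32.
Iteration 4: components of {Arm,Bearing} -> Spring = 32*1 = 32.
Iteration 5: no further components; recursion stops.
SUM(need) = 1 + 4 + 16 + 16 + 80 + 32 + 32 = 181.

181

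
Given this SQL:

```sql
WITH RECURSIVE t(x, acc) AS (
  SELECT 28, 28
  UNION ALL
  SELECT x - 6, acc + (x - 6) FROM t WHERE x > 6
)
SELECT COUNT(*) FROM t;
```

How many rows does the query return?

Base: x=28, acc=28.
Iteration 1: 28 > 6 holds -> x = 28 - 6 = 22, acc = 28 + 22 = 50.
Iteration 2: 22 > 6 holds -> x = 22 - 6 = 16, acc = 50 + 16 = 66.
Iteration 3: 16 > 6 holds -> x = 16 - 6 = 10, acc = 66 + 10 = 76.
Iteration 4: 10 > 6 holds -> x = 10 - 6 = 4, acc = 76 + 4 = 80.
Iteration 5: 4 > 6 fails; recursion stops.
Total rows emitted: 5.

5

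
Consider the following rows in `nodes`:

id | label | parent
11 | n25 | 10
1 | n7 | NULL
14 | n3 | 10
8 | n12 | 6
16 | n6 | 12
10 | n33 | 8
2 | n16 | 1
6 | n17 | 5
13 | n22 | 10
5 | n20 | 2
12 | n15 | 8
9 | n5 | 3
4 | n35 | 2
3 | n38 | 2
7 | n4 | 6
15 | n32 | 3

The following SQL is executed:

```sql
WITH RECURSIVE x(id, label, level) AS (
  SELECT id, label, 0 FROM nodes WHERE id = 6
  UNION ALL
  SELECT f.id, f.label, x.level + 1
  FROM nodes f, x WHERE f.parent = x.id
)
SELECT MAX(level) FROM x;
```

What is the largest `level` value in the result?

3

Base: id=6 (n17) at level 0.
Iteration 1: rows with parent in {6} -> n4 (id 7, level 1), n12 (id 8, level 1).
Iteration 2: rows with parent in {7,8} -> n33 (id 10, level 2), n15 (id 12, level 2).
Iteration 3: rows with parent in {10,12} -> n25 (id 11, level 3), n22 (id 13, level 3), n3 (id 14, level 3), n6 (id 16, level 3).
Iteration 4: no rows with parent in {11,13,14,16}; recursion stops.
level values: 0, 1, 1, 2, 2, 3, 3, 3, 3; the maximum is 3.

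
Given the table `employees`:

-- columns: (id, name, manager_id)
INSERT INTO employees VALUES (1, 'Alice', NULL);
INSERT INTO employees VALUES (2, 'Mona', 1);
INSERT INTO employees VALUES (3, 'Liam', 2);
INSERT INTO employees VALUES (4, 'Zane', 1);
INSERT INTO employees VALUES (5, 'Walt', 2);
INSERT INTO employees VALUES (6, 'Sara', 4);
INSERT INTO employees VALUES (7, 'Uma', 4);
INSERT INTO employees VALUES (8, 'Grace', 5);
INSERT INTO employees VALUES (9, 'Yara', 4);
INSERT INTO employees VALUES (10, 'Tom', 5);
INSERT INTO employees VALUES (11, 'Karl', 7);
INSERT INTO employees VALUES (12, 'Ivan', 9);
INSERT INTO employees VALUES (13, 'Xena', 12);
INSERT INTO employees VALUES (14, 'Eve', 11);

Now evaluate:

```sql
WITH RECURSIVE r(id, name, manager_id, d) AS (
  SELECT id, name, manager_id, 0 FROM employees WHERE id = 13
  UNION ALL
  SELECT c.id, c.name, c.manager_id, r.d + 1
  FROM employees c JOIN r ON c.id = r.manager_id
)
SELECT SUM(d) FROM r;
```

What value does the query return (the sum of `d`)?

Base: id=13 (Xena), manager_id=12, d 0.
Iteration 1: join on id=12 -> Ivan (id 12, manager_id=9, d 1).
Iteration 2: join on id=9 -> Yara (id 9, manager_id=4, d 2).
Iteration 3: join on id=4 -> Zane (id 4, manager_id=1, d 3).
Iteration 4: join on id=1 -> Alice (id 1, manager_id=NULL, d 4).
Iteration 5: manager_id is NULL; no match; recursion stops.
SUM(d) = 0 + 1 + 2 + 3 + 4 = 10.

10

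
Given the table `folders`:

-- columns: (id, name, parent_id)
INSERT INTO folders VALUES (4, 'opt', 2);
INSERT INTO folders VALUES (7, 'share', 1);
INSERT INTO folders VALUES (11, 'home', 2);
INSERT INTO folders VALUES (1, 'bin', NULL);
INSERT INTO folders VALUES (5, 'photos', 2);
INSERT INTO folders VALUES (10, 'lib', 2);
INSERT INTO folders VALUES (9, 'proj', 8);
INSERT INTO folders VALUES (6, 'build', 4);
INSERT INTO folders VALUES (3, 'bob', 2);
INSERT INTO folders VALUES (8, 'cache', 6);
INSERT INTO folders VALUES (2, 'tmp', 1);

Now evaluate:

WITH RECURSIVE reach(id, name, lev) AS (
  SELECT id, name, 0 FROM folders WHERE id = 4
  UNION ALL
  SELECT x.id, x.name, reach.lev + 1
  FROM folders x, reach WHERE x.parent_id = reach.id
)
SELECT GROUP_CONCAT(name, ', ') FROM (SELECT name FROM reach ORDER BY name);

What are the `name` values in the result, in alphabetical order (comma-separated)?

Base: id=4 (opt) at lev 0.
Iteration 1: rows with parent_id in {4} -> build (id 6, lev 1).
Iteration 2: rows with parent_id in {6} -> cache (id 8, lev 2).
Iteration 3: rows with parent_id in {8} -> proj (id 9, lev 3).
Iteration 4: no rows with parent_id in {9}; recursion stops.

build, cache, opt, proj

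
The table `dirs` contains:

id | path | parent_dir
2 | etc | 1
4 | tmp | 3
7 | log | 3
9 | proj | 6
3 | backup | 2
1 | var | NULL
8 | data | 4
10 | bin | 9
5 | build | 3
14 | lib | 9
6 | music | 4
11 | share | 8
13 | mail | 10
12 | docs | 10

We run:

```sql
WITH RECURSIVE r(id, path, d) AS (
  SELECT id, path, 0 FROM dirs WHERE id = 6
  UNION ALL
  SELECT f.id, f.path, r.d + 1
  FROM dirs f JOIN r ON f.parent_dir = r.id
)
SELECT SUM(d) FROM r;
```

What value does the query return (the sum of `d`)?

11

Base: id=6 (music) at d 0.
Iteration 1: rows with parent_dir in {6} -> proj (id 9, d 1).
Iteration 2: rows with parent_dir in {9} -> bin (id 10, d 2), lib (id 14, d 2).
Iteration 3: rows with parent_dir in {10,14} -> docs (id 12, d 3), mail (id 13, d 3).
Iteration 4: no rows with parent_dir in {12,13}; recursion stops.
SUM(d) = 0 + 1 + 2 + 2 + 3 + 3 = 11.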